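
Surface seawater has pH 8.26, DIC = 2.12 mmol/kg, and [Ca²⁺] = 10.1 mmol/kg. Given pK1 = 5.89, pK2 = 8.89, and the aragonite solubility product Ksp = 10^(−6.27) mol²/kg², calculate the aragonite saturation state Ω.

α₂ = 1 / (1 + [H⁺]/K2 + [H⁺]²/(K1K2)) = 1 / (1 + 10^+0.63 + 10^-1.74)
   = 1 / (1 + 4.2658 + 0.018197) = 1/5.2840 = 0.1893
[CO3²⁻] = α₂ × DIC = 0.1893 × 2.12 = 0.4012 mmol/kg
Ksp = 10^(−6.27) = 5.370×10^-7
Ω = [Ca²⁺][CO3²⁻]/Ksp = (10.1×10^-3)(4.012×10^-4) / 5.370×10^-7 = 7.55

Ω = 7.55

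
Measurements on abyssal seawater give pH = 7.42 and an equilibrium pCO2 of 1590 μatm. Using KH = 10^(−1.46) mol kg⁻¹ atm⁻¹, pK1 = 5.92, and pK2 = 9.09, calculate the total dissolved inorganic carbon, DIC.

DIC = 1.84 mmol/kg

[CO2*] = KH · pCO2 = 10^(−1.46) × 1590×10^-6 = 5.513×10^-5 mol/kg
α₀ = 1/(1 + K1/[H⁺] + K1K2/[H⁺]²) = 1/(1 + 10^+1.50 + 10^-0.17) = 0.03003
DIC = [CO2*]/α₀ = 5.513×10^-5 / 0.03003 = 1.84 mmol/kg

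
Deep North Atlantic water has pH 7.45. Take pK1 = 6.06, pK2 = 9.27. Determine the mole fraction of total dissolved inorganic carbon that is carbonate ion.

α₂ = 1 / (1 + [H⁺]/K2 + [H⁺]²/(K1K2)) = 1 / (1 + 10^+1.82 + 10^+0.43)
   = 1 / (1 + 66.069 + 2.6915) = 1/69.761 = 0.01433

α₂ = 0.0143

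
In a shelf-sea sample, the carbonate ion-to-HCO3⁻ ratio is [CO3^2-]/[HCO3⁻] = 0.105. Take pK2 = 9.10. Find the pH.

From K2 = [H⁺][CO3^2-]/[HCO3⁻]:  pH = pK2 + log₁₀([CO3^2-]/[HCO3⁻])
log₁₀(0.105) = -0.979
pH = 9.10 + (-0.979) = 8.12

pH = 8.12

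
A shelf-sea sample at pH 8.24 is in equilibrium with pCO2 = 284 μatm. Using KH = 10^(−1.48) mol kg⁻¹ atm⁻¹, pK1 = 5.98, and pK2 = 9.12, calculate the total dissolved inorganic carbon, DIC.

DIC = 1.95 mmol/kg

[CO2*] = KH · pCO2 = 10^(−1.48) × 284×10^-6 = 9.404×10^-6 mol/kg
α₀ = 1/(1 + K1/[H⁺] + K1K2/[H⁺]²) = 1/(1 + 10^+2.26 + 10^+1.38) = 0.004832
DIC = [CO2*]/α₀ = 9.404×10^-6 / 0.004832 = 1.95 mmol/kg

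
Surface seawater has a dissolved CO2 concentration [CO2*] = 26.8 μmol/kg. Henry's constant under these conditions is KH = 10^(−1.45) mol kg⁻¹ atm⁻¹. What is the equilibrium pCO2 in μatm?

pCO2 = 755 μatm

KH = 10^(−1.45) = 3.548×10^-2 mol kg⁻¹ atm⁻¹
pCO2 = [CO2*]/KH = 26.8×10^-6 / 3.548×10^-2 = 7.55×10^-4 atm = 755 μatm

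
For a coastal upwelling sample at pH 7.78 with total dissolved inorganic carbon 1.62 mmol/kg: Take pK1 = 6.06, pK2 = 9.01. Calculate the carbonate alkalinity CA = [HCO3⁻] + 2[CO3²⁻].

CA = [HCO3⁻] + 2[CO3²⁻] = (α₁ + 2α₂)·DIC
At pH 7.78: [H⁺]/K1 = 10^-1.72 = 0.019055, K2/[H⁺] = 10^-1.23 = 0.058884
α₁ = 1/(1 + 0.019055 + 0.058884) = 1/1.0779 = 0.9277; α₂ = α₁·K2/[H⁺] = 0.05463
α₁ + 2α₂ = 1.0369
CA = 1.0369 × 1.62 = 1.68 mmol/kg

CA = 1.68 mmol/kg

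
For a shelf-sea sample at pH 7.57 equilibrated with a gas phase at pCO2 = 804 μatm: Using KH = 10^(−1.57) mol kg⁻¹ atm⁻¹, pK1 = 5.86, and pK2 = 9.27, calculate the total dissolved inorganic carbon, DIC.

DIC = 1.15 mmol/kg

[CO2*] = KH · pCO2 = 10^(−1.57) × 804×10^-6 = 2.164×10^-5 mol/kg
α₀ = 1/(1 + K1/[H⁺] + K1K2/[H⁺]²) = 1/(1 + 10^+1.71 + 10^+0.01) = 0.01876
DIC = [CO2*]/α₀ = 2.164×10^-5 / 0.01876 = 1.15 mmol/kg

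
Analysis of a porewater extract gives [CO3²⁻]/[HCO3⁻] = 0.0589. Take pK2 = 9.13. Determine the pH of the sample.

From K2 = [H⁺][CO3²⁻]/[HCO3⁻]:  pH = pK2 + log₁₀([CO3²⁻]/[HCO3⁻])
log₁₀(0.0589) = -1.230
pH = 9.13 + (-1.230) = 7.90

pH = 7.90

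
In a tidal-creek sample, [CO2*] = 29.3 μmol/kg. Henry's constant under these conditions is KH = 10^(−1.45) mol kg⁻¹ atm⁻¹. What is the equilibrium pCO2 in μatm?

KH = 10^(−1.45) = 3.548×10^-2 mol kg⁻¹ atm⁻¹
pCO2 = [CO2*]/KH = 29.3×10^-6 / 3.548×10^-2 = 8.26×10^-4 atm = 826 μatm

pCO2 = 826 μatm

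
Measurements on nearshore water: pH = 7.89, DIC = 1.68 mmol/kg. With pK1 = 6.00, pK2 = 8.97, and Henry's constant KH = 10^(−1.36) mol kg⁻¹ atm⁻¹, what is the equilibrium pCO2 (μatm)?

α₀ = 1 / (1 + K1/[H⁺] + K1K2/[H⁺]²) = 1 / (1 + 10^+1.89 + 10^+0.81)
   = 1 / (1 + 77.625 + 6.4565) = 1/85.081 = 0.01175
[CO2*] = α₀ × DIC = 0.01175 × 1.68 = 0.01975 mmol/kg = 19.75 μmol/kg
pCO2 = [CO2*]/KH = 1.975×10^-5 / 4.365×10^-2 = 452 μatm

pCO2 = 452 μatm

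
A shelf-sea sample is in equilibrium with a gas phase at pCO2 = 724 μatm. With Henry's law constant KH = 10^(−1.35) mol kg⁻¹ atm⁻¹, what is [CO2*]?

KH = 10^(−1.35) = 4.467×10^-2 mol kg⁻¹ atm⁻¹
[CO2*] = KH · pCO2 = 4.467×10^-2 × 724×10^-6 atm = 3.23×10^-5 mol/kg

[CO2*] = 32.3 μmol/kg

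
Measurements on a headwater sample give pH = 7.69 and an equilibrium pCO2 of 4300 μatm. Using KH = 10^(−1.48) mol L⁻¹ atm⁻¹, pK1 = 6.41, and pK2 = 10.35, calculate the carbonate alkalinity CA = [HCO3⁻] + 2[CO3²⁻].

CA = 2.72 mmol/L

[CO2*] = KH · pCO2 = 10^(−1.48) × 4300×10^-6 = 1.424×10^-4 mol/L
α₀ = 1/(1 + K1/[H⁺] + K1K2/[H⁺]²) = 1/(1 + 10^+1.28 + 10^-1.38) = 0.04976
DIC = [CO2*]/α₀ = 1.424×10^-4 / 0.04976 = 2.861 mmol/L
CA = (α₁ + 2α₂)·DIC = (0.9482 + 2×0.002074) × 2.861 = 2.72 mmol/L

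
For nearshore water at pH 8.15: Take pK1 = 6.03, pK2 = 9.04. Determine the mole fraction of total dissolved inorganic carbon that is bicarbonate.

α₁ = 1 / (1 + [H⁺]/K1 + K2/[H⁺]) = 1 / (1 + 10^-2.12 + 10^-0.89)
   = 1 / (1 + 0.0075858 + 0.12882) = 1/1.1364 = 0.8800

α₁ = 0.880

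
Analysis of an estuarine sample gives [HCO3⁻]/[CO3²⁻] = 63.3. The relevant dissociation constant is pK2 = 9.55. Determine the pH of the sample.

pH = 7.75

From K2 = [H⁺][CO3²⁻]/[HCO3⁻]:  pH = pK2 − log₁₀([HCO3⁻]/[CO3²⁻])
log₁₀(63.3) = +1.801
pH = 9.55 − (+1.801) = 7.75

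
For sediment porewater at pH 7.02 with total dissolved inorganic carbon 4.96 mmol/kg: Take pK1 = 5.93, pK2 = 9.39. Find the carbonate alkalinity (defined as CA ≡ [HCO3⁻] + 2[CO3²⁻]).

CA = 4.61 mmol/kg

CA = [HCO3⁻] + 2[CO3²⁻] = (α₁ + 2α₂)·DIC
At pH 7.02: [H⁺]/K1 = 10^-1.09 = 0.081283, K2/[H⁺] = 10^-2.37 = 0.0042658
α₁ = 1/(1 + 0.081283 + 0.0042658) = 1/1.0855 = 0.9212; α₂ = α₁·K2/[H⁺] = 0.003930
α₁ + 2α₂ = 0.9291
CA = 0.9291 × 4.96 = 4.61 mmol/kg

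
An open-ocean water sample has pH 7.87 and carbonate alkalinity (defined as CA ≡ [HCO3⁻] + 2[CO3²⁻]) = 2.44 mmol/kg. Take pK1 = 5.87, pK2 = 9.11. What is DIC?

DIC = 2.34 mmol/kg

CA = [HCO3⁻] + 2[CO3²⁻] = (α₁ + 2α₂)·DIC
At pH 7.87: [H⁺]/K1 = 10^-2.00 = 0.010000, K2/[H⁺] = 10^-1.24 = 0.057544
α₁ = 1/(1 + 0.010000 + 0.057544) = 1/1.0675 = 0.9367; α₂ = α₁·K2/[H⁺] = 0.05390
α₁ + 2α₂ = 1.0445
DIC = CA / (α₁ + 2α₂) = 2.44 / 1.0445 = 2.34 mmol/kg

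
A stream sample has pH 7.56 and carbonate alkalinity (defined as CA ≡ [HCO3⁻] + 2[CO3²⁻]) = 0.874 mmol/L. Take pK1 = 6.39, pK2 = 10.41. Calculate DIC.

DIC = 0.932 mmol/L

CA = [HCO3⁻] + 2[CO3²⁻] = (α₁ + 2α₂)·DIC
At pH 7.56: [H⁺]/K1 = 10^-1.17 = 0.067608, K2/[H⁺] = 10^-2.85 = 0.0014125
α₁ = 1/(1 + 0.067608 + 0.0014125) = 1/1.0690 = 0.9354; α₂ = α₁·K2/[H⁺] = 0.001321
α₁ + 2α₂ = 0.9381
DIC = CA / (α₁ + 2α₂) = 0.874 / 0.9381 = 0.932 mmol/L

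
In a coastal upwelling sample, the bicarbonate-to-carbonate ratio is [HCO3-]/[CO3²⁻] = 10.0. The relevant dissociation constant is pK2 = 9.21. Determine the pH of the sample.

From K2 = [H⁺][CO3²⁻]/[HCO3-]:  pH = pK2 − log₁₀([HCO3-]/[CO3²⁻])
log₁₀(10.0) = +1.000
pH = 9.21 − (+1.000) = 8.21

pH = 8.21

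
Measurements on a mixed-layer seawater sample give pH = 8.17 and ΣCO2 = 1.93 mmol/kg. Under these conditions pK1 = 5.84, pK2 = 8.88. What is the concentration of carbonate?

[CO3²⁻] = 0.314 mmol/kg

α₂ = 1 / (1 + [H⁺]/K2 + [H⁺]²/(K1K2)) = 1 / (1 + 10^+0.71 + 10^-1.62)
   = 1 / (1 + 5.1286 + 0.023988) = 1/6.1526 = 0.1625
[CO3²⁻] = α₂ × DIC = 0.1625 × 1.93 = 0.314 mmol/kg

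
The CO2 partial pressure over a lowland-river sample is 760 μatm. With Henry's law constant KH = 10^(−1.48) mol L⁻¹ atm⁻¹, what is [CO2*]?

[CO2*] = 25.2 μmol/L

KH = 10^(−1.48) = 3.311×10^-2 mol L⁻¹ atm⁻¹
[CO2*] = KH · pCO2 = 3.311×10^-2 × 760×10^-6 atm = 2.52×10^-5 mol/L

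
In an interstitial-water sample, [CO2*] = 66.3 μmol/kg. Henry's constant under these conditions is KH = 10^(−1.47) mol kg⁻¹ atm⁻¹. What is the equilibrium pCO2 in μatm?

pCO2 = 1960 μatm

KH = 10^(−1.47) = 3.388×10^-2 mol kg⁻¹ atm⁻¹
pCO2 = [CO2*]/KH = 66.3×10^-6 / 3.388×10^-2 = 1.96×10^-3 atm = 1960 μatm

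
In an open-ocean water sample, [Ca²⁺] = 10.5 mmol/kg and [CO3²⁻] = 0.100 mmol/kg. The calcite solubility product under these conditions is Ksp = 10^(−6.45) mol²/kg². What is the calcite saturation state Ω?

Ksp = 10^(−6.45) = 3.548×10^-7
Ω = [Ca²⁺][CO3²⁻]/Ksp = (10.5×10^-3)(0.100×10^-3) / 3.548×10^-7 = 2.96

Ω = 2.96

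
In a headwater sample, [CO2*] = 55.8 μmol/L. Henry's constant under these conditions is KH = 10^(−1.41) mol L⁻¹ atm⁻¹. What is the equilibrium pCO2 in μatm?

pCO2 = 1430 μatm

KH = 10^(−1.41) = 3.890×10^-2 mol L⁻¹ atm⁻¹
pCO2 = [CO2*]/KH = 55.8×10^-6 / 3.890×10^-2 = 1.43×10^-3 atm = 1430 μatm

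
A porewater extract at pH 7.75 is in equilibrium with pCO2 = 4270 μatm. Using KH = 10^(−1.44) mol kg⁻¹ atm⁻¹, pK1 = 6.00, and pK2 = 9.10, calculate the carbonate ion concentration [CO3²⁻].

[CO2*] = KH · pCO2 = 10^(−1.44) × 4270×10^-6 = 1.550×10^-4 mol/kg
α₀ = 1/(1 + K1/[H⁺] + K1K2/[H⁺]²) = 1/(1 + 10^+1.75 + 10^+0.40) = 0.01674
DIC = [CO2*]/α₀ = 1.550×10^-4 / 0.01674 = 9.263 mmol/kg
[CO3²⁻] = α₂·DIC; α₂ = 0.04204, so [CO3²⁻] = 0.04204 × 9.263 = 0.389 mmol/kg

[CO3²⁻] = 0.389 mmol/kg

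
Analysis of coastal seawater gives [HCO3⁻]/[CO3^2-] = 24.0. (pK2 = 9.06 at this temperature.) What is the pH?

From K2 = [H⁺][CO3^2-]/[HCO3⁻]:  pH = pK2 − log₁₀([HCO3⁻]/[CO3^2-])
log₁₀(24.0) = +1.380
pH = 9.06 − (+1.380) = 7.68

pH = 7.68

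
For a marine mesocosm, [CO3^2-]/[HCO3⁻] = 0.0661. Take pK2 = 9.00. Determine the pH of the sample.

From K2 = [H⁺][CO3^2-]/[HCO3⁻]:  pH = pK2 + log₁₀([CO3^2-]/[HCO3⁻])
log₁₀(0.0661) = -1.180
pH = 9.00 + (-1.180) = 7.82

pH = 7.82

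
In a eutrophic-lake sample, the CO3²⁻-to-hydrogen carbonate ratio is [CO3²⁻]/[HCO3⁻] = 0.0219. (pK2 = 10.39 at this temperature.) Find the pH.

pH = 8.73

From K2 = [H⁺][CO3²⁻]/[HCO3⁻]:  pH = pK2 + log₁₀([CO3²⁻]/[HCO3⁻])
log₁₀(0.0219) = -1.660
pH = 10.39 + (-1.660) = 8.73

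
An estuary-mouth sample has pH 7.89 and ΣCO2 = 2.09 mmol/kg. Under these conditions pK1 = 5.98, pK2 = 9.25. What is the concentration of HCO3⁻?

[HCO3⁻] = 1.98 mmol/kg

α₁ = 1 / (1 + [H⁺]/K1 + K2/[H⁺]) = 1 / (1 + 10^-1.91 + 10^-1.36)
   = 1 / (1 + 0.012303 + 0.043652) = 1/1.0560 = 0.9470
[HCO3⁻] = α₁ × DIC = 0.9470 × 2.09 = 1.98 mmol/kg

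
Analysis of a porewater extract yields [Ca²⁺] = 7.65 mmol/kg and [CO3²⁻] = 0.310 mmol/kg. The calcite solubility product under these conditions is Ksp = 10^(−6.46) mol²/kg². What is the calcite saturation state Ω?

Ω = 6.84

Ksp = 10^(−6.46) = 3.467×10^-7
Ω = [Ca²⁺][CO3²⁻]/Ksp = (7.65×10^-3)(0.310×10^-3) / 3.467×10^-7 = 6.84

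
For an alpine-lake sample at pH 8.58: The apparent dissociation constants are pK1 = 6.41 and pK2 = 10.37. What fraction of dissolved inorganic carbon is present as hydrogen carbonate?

α₁ = 0.978

α₁ = 1 / (1 + [H⁺]/K1 + K2/[H⁺]) = 1 / (1 + 10^-2.17 + 10^-1.79)
   = 1 / (1 + 0.0067608 + 0.016218) = 1/1.0230 = 0.9775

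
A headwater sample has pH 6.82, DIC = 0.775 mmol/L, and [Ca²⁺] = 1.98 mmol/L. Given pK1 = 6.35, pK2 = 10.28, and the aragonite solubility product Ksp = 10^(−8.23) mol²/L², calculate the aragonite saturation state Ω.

α₂ = 1 / (1 + [H⁺]/K2 + [H⁺]²/(K1K2)) = 1 / (1 + 10^+3.46 + 10^+2.99)
   = 1 / (1 + 2884.0 + 977.24) = 1/3862.3 = 0.0002589
[CO3²⁻] = α₂ × DIC = 0.0002589 × 0.775 = 0.0002007 mmol/L = 0.2007 μmol/L
Ksp = 10^(−8.23) = 5.888×10^-9
Ω = [Ca²⁺][CO3²⁻]/Ksp = (1.98×10^-3)(2.007×10^-7) / 5.888×10^-9 = 0.0675

Ω = 0.0675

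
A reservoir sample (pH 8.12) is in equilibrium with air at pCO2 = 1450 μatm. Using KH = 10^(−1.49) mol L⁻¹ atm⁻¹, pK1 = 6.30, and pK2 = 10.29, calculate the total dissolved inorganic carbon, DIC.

DIC = 3.17 mmol/L

[CO2*] = KH · pCO2 = 10^(−1.49) × 1450×10^-6 = 4.692×10^-5 mol/L
α₀ = 1/(1 + K1/[H⁺] + K1K2/[H⁺]²) = 1/(1 + 10^+1.82 + 10^-0.35) = 0.01481
DIC = [CO2*]/α₀ = 4.692×10^-5 / 0.01481 = 3.17 mmol/L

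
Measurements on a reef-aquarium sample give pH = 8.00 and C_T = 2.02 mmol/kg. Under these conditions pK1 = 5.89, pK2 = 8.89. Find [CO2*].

α₀ = 1 / (1 + K1/[H⁺] + K1K2/[H⁺]²) = 1 / (1 + 10^+2.11 + 10^+1.22)
   = 1 / (1 + 128.82 + 16.596) = 1/146.42 = 0.006830
[CO2*] = α₀ × DIC = 0.006830 × 2.02 = 0.0138 mmol/kg = 13.8 μmol/kg

[CO2*] = 13.8 μmol/kg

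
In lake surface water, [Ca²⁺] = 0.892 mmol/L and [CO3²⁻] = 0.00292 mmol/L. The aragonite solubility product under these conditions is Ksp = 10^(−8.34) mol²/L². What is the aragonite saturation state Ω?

Ω = 0.570

Ksp = 10^(−8.34) = 4.571×10^-9
Ω = [Ca²⁺][CO3²⁻]/Ksp = (0.892×10^-3)(0.00292×10^-3) / 4.571×10^-9 = 0.570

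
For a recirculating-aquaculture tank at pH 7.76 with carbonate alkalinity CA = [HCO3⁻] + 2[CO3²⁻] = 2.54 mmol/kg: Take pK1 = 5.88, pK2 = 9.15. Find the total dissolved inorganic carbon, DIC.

DIC = 2.48 mmol/kg

CA = [HCO3⁻] + 2[CO3²⁻] = (α₁ + 2α₂)·DIC
At pH 7.76: [H⁺]/K1 = 10^-1.88 = 0.013183, K2/[H⁺] = 10^-1.39 = 0.040738
α₁ = 1/(1 + 0.013183 + 0.040738) = 1/1.0539 = 0.9488; α₂ = α₁·K2/[H⁺] = 0.03865
α₁ + 2α₂ = 1.0261
DIC = CA / (α₁ + 2α₂) = 2.54 / 1.0261 = 2.48 mmol/kg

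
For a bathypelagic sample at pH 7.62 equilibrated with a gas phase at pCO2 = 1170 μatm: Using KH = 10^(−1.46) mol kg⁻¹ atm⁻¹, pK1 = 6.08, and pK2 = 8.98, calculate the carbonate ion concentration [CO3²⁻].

[CO2*] = KH · pCO2 = 10^(−1.46) × 1170×10^-6 = 4.057×10^-5 mol/kg
α₀ = 1/(1 + K1/[H⁺] + K1K2/[H⁺]²) = 1/(1 + 10^+1.54 + 10^+0.18) = 0.02689
DIC = [CO2*]/α₀ = 4.057×10^-5 / 0.02689 = 1.509 mmol/kg
[CO3²⁻] = α₂·DIC; α₂ = 0.04070, so [CO3²⁻] = 0.04070 × 1.509 = 0.0614 mmol/kg

[CO3²⁻] = 0.0614 mmol/kg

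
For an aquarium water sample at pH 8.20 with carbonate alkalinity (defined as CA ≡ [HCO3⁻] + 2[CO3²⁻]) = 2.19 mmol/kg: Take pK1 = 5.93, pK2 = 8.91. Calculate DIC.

DIC = 1.89 mmol/kg

CA = [HCO3⁻] + 2[CO3²⁻] = (α₁ + 2α₂)·DIC
At pH 8.20: [H⁺]/K1 = 10^-2.27 = 0.0053703, K2/[H⁺] = 10^-0.71 = 0.19498
α₁ = 1/(1 + 0.0053703 + 0.19498) = 1/1.2004 = 0.8331; α₂ = α₁·K2/[H⁺] = 0.1624
α₁ + 2α₂ = 1.1580
DIC = CA / (α₁ + 2α₂) = 2.19 / 1.1580 = 1.89 mmol/kg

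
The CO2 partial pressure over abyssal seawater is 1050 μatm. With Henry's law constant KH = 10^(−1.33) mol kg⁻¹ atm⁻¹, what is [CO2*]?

[CO2*] = 49.1 μmol/kg

KH = 10^(−1.33) = 4.677×10^-2 mol kg⁻¹ atm⁻¹
[CO2*] = KH · pCO2 = 4.677×10^-2 × 1050×10^-6 atm = 4.91×10^-5 mol/kg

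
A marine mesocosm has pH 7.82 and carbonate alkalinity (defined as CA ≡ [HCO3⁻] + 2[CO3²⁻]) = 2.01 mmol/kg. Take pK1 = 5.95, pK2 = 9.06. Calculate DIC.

CA = [HCO3⁻] + 2[CO3²⁻] = (α₁ + 2α₂)·DIC
At pH 7.82: [H⁺]/K1 = 10^-1.87 = 0.013490, K2/[H⁺] = 10^-1.24 = 0.057544
α₁ = 1/(1 + 0.013490 + 0.057544) = 1/1.0710 = 0.9337; α₂ = α₁·K2/[H⁺] = 0.05373
α₁ + 2α₂ = 1.0411
DIC = CA / (α₁ + 2α₂) = 2.01 / 1.0411 = 1.93 mmol/kg

DIC = 1.93 mmol/kg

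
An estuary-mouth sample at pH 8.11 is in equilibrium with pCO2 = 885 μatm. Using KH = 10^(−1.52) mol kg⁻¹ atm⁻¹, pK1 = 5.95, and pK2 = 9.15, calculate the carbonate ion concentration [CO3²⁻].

[CO2*] = KH · pCO2 = 10^(−1.52) × 885×10^-6 = 2.673×10^-5 mol/kg
α₀ = 1/(1 + K1/[H⁺] + K1K2/[H⁺]²) = 1/(1 + 10^+2.16 + 10^+1.12) = 0.006300
DIC = [CO2*]/α₀ = 2.673×10^-5 / 0.006300 = 4.242 mmol/kg
[CO3²⁻] = α₂·DIC; α₂ = 0.08305, so [CO3²⁻] = 0.08305 × 4.242 = 0.352 mmol/kg

[CO3²⁻] = 0.352 mmol/kg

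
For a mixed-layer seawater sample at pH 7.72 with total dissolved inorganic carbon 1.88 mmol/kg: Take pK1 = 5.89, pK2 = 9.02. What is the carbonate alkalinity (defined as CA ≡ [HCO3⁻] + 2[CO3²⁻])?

CA = [HCO3⁻] + 2[CO3²⁻] = (α₁ + 2α₂)·DIC
At pH 7.72: [H⁺]/K1 = 10^-1.83 = 0.014791, K2/[H⁺] = 10^-1.30 = 0.050119
α₁ = 1/(1 + 0.014791 + 0.050119) = 1/1.0649 = 0.9390; α₂ = α₁·K2/[H⁺] = 0.04706
α₁ + 2α₂ = 1.0332
CA = 1.0332 × 1.88 = 1.94 mmol/kg

CA = 1.94 mmol/kg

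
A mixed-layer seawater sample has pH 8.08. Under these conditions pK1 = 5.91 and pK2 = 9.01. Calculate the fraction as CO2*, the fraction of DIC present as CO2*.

α₀ = 0.00601

α₀ = 1 / (1 + K1/[H⁺] + K1K2/[H⁺]²) = 1 / (1 + 10^+2.17 + 10^+1.24)
   = 1 / (1 + 147.91 + 17.378) = 1/166.29 = 0.006014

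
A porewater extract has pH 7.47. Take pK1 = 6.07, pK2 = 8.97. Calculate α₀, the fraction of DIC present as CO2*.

α₀ = 0.0372

α₀ = 1 / (1 + K1/[H⁺] + K1K2/[H⁺]²) = 1 / (1 + 10^+1.40 + 10^-0.10)
   = 1 / (1 + 25.119 + 0.79433) = 1/26.913 = 0.03716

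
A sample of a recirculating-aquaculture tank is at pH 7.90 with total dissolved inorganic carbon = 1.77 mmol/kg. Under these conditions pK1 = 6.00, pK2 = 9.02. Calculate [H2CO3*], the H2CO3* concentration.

[CO2*] = 0.0205 mmol/kg

α₀ = 1 / (1 + K1/[H⁺] + K1K2/[H⁺]²) = 1 / (1 + 10^+1.90 + 10^+0.78)
   = 1 / (1 + 79.433 + 6.0256) = 1/86.458 = 0.01157
[CO2*] = α₀ × DIC = 0.01157 × 1.77 = 0.0205 mmol/kg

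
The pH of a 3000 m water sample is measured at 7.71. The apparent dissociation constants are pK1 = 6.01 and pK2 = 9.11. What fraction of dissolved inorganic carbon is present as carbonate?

α₂ = 1 / (1 + [H⁺]/K2 + [H⁺]²/(K1K2)) = 1 / (1 + 10^+1.40 + 10^-0.30)
   = 1 / (1 + 25.119 + 0.50119) = 1/26.620 = 0.03757

α₂ = 0.0376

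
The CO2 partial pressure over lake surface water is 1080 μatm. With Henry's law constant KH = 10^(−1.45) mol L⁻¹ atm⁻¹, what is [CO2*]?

KH = 10^(−1.45) = 3.548×10^-2 mol L⁻¹ atm⁻¹
[CO2*] = KH · pCO2 = 3.548×10^-2 × 1080×10^-6 atm = 3.83×10^-5 mol/L

[CO2*] = 38.3 μmol/L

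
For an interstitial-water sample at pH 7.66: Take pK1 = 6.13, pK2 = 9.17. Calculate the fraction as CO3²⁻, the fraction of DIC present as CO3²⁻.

α₂ = 0.0291

α₂ = 1 / (1 + [H⁺]/K2 + [H⁺]²/(K1K2)) = 1 / (1 + 10^+1.51 + 10^-0.02)
   = 1 / (1 + 32.359 + 0.95499) = 1/34.314 = 0.02914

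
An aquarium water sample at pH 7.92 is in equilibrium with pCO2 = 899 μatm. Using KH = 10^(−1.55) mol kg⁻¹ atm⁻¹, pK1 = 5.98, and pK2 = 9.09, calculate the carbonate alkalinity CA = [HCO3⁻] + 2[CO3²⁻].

CA = 2.51 mmol/kg

[CO2*] = KH · pCO2 = 10^(−1.55) × 899×10^-6 = 2.534×10^-5 mol/kg
α₀ = 1/(1 + K1/[H⁺] + K1K2/[H⁺]²) = 1/(1 + 10^+1.94 + 10^+0.77) = 0.01064
DIC = [CO2*]/α₀ = 2.534×10^-5 / 0.01064 = 2.381 mmol/kg
CA = (α₁ + 2α₂)·DIC = (0.9267 + 2×0.06265) × 2.381 = 2.51 mmol/kg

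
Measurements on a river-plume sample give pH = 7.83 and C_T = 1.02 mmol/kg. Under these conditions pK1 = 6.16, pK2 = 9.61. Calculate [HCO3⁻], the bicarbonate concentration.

[HCO3⁻] = 0.983 mmol/kg

α₁ = 1 / (1 + [H⁺]/K1 + K2/[H⁺]) = 1 / (1 + 10^-1.67 + 10^-1.78)
   = 1 / (1 + 0.021380 + 0.016596) = 1/1.0380 = 0.9634
[HCO3⁻] = α₁ × DIC = 0.9634 × 1.02 = 0.983 mmol/kg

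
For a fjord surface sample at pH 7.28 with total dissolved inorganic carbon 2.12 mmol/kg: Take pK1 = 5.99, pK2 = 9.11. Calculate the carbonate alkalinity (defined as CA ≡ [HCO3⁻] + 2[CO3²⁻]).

CA = 2.05 mmol/kg

CA = [HCO3⁻] + 2[CO3²⁻] = (α₁ + 2α₂)·DIC
At pH 7.28: [H⁺]/K1 = 10^-1.29 = 0.051286, K2/[H⁺] = 10^-1.83 = 0.014791
α₁ = 1/(1 + 0.051286 + 0.014791) = 1/1.0661 = 0.9380; α₂ = α₁·K2/[H⁺] = 0.01387
α₁ + 2α₂ = 0.9658
CA = 0.9658 × 2.12 = 2.05 mmol/kg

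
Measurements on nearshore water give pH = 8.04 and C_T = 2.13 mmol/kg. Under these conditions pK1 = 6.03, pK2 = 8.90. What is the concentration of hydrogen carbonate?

α₁ = 1 / (1 + [H⁺]/K1 + K2/[H⁺]) = 1 / (1 + 10^-2.01 + 10^-0.86)
   = 1 / (1 + 0.0097724 + 0.13804) = 1/1.1478 = 0.8712
[HCO3⁻] = α₁ × DIC = 0.8712 × 2.13 = 1.86 mmol/kg

[HCO3⁻] = 1.86 mmol/kg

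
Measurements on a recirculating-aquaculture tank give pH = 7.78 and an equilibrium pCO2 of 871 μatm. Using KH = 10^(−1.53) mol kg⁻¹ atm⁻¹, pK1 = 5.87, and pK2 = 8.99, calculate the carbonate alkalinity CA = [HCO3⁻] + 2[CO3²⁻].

CA = 2.35 mmol/kg

[CO2*] = KH · pCO2 = 10^(−1.53) × 871×10^-6 = 2.571×10^-5 mol/kg
α₀ = 1/(1 + K1/[H⁺] + K1K2/[H⁺]²) = 1/(1 + 10^+1.91 + 10^+0.70) = 0.01146
DIC = [CO2*]/α₀ = 2.571×10^-5 / 0.01146 = 2.244 mmol/kg
CA = (α₁ + 2α₂)·DIC = (0.9311 + 2×0.05741) × 2.244 = 2.35 mmol/kg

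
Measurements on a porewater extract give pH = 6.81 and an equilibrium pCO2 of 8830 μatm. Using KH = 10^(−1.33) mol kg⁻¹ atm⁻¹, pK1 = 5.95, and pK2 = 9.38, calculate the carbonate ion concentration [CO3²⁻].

[CO3²⁻] = 8.05 μmol/kg

[CO2*] = KH · pCO2 = 10^(−1.33) × 8830×10^-6 = 4.130×10^-4 mol/kg
α₀ = 1/(1 + K1/[H⁺] + K1K2/[H⁺]²) = 1/(1 + 10^+0.86 + 10^-1.71) = 0.1210
DIC = [CO2*]/α₀ = 4.130×10^-4 / 0.1210 = 3.413 mmol/kg
[CO3²⁻] = α₂·DIC; α₂ = 0.002359, so [CO3²⁻] = 0.002359 × 3.413 = 0.00805 mmol/kg = 8.05 μmol/kg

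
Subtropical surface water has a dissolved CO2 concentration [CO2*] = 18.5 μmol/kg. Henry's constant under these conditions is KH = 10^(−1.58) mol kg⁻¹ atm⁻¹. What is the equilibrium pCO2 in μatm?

pCO2 = 703 μatm

KH = 10^(−1.58) = 2.630×10^-2 mol kg⁻¹ atm⁻¹
pCO2 = [CO2*]/KH = 18.5×10^-6 / 2.630×10^-2 = 7.03×10^-4 atm = 703 μatm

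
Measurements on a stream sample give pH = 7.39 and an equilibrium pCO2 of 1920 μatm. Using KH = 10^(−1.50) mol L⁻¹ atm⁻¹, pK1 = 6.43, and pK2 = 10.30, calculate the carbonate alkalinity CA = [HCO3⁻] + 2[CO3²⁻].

CA = 0.555 mmol/L

[CO2*] = KH · pCO2 = 10^(−1.50) × 1920×10^-6 = 6.072×10^-5 mol/L
α₀ = 1/(1 + K1/[H⁺] + K1K2/[H⁺]²) = 1/(1 + 10^+0.96 + 10^-1.95) = 0.09870
DIC = [CO2*]/α₀ = 6.072×10^-5 / 0.09870 = 0.6151 mmol/L
CA = (α₁ + 2α₂)·DIC = (0.9002 + 2×0.001107) × 0.6151 = 0.555 mmol/L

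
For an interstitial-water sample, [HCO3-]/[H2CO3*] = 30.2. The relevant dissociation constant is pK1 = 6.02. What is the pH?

From K1 = [H⁺][HCO3-]/[H2CO3*]:  pH = pK1 + log₁₀([HCO3-]/[H2CO3*])
log₁₀(30.2) = +1.480
pH = 6.02 + (+1.480) = 7.50

pH = 7.50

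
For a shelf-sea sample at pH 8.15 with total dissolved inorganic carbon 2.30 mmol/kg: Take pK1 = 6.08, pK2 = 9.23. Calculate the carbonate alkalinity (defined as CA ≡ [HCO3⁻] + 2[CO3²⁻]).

CA = [HCO3⁻] + 2[CO3²⁻] = (α₁ + 2α₂)·DIC
At pH 8.15: [H⁺]/K1 = 10^-2.07 = 0.0085114, K2/[H⁺] = 10^-1.08 = 0.083176
α₁ = 1/(1 + 0.0085114 + 0.083176) = 1/1.0917 = 0.9160; α₂ = α₁·K2/[H⁺] = 0.07619
α₁ + 2α₂ = 1.0684
CA = 1.0684 × 2.30 = 2.46 mmol/kg

CA = 2.46 mmol/kg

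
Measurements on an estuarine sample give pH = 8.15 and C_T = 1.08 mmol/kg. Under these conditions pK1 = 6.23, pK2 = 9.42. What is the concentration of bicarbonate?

[HCO3⁻] = 1.01 mmol/kg

α₁ = 1 / (1 + [H⁺]/K1 + K2/[H⁺]) = 1 / (1 + 10^-1.92 + 10^-1.27)
   = 1 / (1 + 0.012023 + 0.053703) = 1/1.0657 = 0.9383
[HCO3⁻] = α₁ × DIC = 0.9383 × 1.08 = 1.01 mmol/kg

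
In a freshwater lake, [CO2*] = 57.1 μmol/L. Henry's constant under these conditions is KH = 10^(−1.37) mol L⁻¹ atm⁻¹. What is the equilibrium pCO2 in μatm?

pCO2 = 1340 μatm

KH = 10^(−1.37) = 4.266×10^-2 mol L⁻¹ atm⁻¹
pCO2 = [CO2*]/KH = 57.1×10^-6 / 4.266×10^-2 = 1.34×10^-3 atm = 1340 μatm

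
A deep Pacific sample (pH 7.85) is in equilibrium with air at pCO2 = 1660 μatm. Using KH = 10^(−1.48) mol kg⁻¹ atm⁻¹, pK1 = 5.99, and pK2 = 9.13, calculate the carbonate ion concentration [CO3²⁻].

[CO2*] = KH · pCO2 = 10^(−1.48) × 1660×10^-6 = 5.497×10^-5 mol/kg
α₀ = 1/(1 + K1/[H⁺] + K1K2/[H⁺]²) = 1/(1 + 10^+1.86 + 10^+0.58) = 0.01295
DIC = [CO2*]/α₀ = 5.497×10^-5 / 0.01295 = 4.246 mmol/kg
[CO3²⁻] = α₂·DIC; α₂ = 0.04922, so [CO3²⁻] = 0.04922 × 4.246 = 0.209 mmol/kg

[CO3²⁻] = 0.209 mmol/kg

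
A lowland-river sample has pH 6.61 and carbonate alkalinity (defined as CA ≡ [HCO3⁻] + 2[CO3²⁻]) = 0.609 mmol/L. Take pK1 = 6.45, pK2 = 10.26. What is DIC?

DIC = 1.03 mmol/L

CA = [HCO3⁻] + 2[CO3²⁻] = (α₁ + 2α₂)·DIC
At pH 6.61: [H⁺]/K1 = 10^-0.16 = 0.69183, K2/[H⁺] = 10^-3.65 = 0.00022387
α₁ = 1/(1 + 0.69183 + 0.00022387) = 1/1.6921 = 0.5910; α₂ = α₁·K2/[H⁺] = 0.0001323
α₁ + 2α₂ = 0.5913
DIC = CA / (α₁ + 2α₂) = 0.609 / 0.5913 = 1.03 mmol/L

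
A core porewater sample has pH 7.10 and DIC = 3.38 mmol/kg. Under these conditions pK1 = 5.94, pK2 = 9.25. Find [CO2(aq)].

[CO2*] = 0.217 mmol/kg

α₀ = 1 / (1 + K1/[H⁺] + K1K2/[H⁺]²) = 1 / (1 + 10^+1.16 + 10^-0.99)
   = 1 / (1 + 14.454 + 0.10233) = 1/15.557 = 0.06428
[CO2*] = α₀ × DIC = 0.06428 × 3.38 = 0.217 mmol/kg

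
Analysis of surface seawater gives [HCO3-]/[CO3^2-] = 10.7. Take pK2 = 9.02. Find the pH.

pH = 7.99

From K2 = [H⁺][CO3^2-]/[HCO3-]:  pH = pK2 − log₁₀([HCO3-]/[CO3^2-])
log₁₀(10.7) = +1.029
pH = 9.02 − (+1.029) = 7.99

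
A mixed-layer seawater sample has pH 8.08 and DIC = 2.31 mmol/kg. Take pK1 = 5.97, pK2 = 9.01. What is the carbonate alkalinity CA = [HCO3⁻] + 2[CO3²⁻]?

CA = [HCO3⁻] + 2[CO3²⁻] = (α₁ + 2α₂)·DIC
At pH 8.08: [H⁺]/K1 = 10^-2.11 = 0.0077625, K2/[H⁺] = 10^-0.93 = 0.11749
α₁ = 1/(1 + 0.0077625 + 0.11749) = 1/1.1253 = 0.8887; α₂ = α₁·K2/[H⁺] = 0.1044
α₁ + 2α₂ = 1.0975
CA = 1.0975 × 2.31 = 2.54 mmol/kg

CA = 2.54 mmol/kg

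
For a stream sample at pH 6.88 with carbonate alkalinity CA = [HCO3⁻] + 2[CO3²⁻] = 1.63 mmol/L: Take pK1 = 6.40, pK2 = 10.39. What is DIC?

DIC = 2.17 mmol/L

CA = [HCO3⁻] + 2[CO3²⁻] = (α₁ + 2α₂)·DIC
At pH 6.88: [H⁺]/K1 = 10^-0.48 = 0.33113, K2/[H⁺] = 10^-3.51 = 0.00030903
α₁ = 1/(1 + 0.33113 + 0.00030903) = 1/1.3314 = 0.7511; α₂ = α₁·K2/[H⁺] = 0.0002321
α₁ + 2α₂ = 0.7515
DIC = CA / (α₁ + 2α₂) = 1.63 / 0.7515 = 2.17 mmol/L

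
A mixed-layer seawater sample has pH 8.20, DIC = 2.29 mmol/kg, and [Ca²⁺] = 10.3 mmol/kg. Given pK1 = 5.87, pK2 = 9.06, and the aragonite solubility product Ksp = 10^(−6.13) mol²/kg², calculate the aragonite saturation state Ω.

Ω = 3.84

α₂ = 1 / (1 + [H⁺]/K2 + [H⁺]²/(K1K2)) = 1 / (1 + 10^+0.86 + 10^-1.47)
   = 1 / (1 + 7.2444 + 0.033884) = 1/8.2782 = 0.1208
[CO3²⁻] = α₂ × DIC = 0.1208 × 2.29 = 0.2766 mmol/kg
Ksp = 10^(−6.13) = 7.413×10^-7
Ω = [Ca²⁺][CO3²⁻]/Ksp = (10.3×10^-3)(2.766×10^-4) / 7.413×10^-7 = 3.84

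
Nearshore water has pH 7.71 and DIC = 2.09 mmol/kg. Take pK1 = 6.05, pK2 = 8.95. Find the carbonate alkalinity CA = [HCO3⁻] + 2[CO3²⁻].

CA = [HCO3⁻] + 2[CO3²⁻] = (α₁ + 2α₂)·DIC
At pH 7.71: [H⁺]/K1 = 10^-1.66 = 0.021878, K2/[H⁺] = 10^-1.24 = 0.057544
α₁ = 1/(1 + 0.021878 + 0.057544) = 1/1.0794 = 0.9264; α₂ = α₁·K2/[H⁺] = 0.05331
α₁ + 2α₂ = 1.0330
CA = 1.0330 × 2.09 = 2.16 mmol/kg

CA = 2.16 mmol/kg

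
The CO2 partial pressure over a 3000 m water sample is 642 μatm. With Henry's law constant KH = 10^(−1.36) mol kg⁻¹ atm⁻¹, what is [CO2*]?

KH = 10^(−1.36) = 4.365×10^-2 mol kg⁻¹ atm⁻¹
[CO2*] = KH · pCO2 = 4.365×10^-2 × 642×10^-6 atm = 2.80×10^-5 mol/kg

[CO2*] = 28.0 μmol/kg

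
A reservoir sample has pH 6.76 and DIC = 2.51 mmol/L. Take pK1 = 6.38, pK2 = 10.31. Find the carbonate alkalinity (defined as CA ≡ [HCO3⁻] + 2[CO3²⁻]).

CA = [HCO3⁻] + 2[CO3²⁻] = (α₁ + 2α₂)·DIC
At pH 6.76: [H⁺]/K1 = 10^-0.38 = 0.41687, K2/[H⁺] = 10^-3.55 = 0.00028184
α₁ = 1/(1 + 0.41687 + 0.00028184) = 1/1.4172 = 0.7056; α₂ = α₁·K2/[H⁺] = 0.0001989
α₁ + 2α₂ = 0.7060
CA = 0.7060 × 2.51 = 1.77 mmol/L

CA = 1.77 mmol/L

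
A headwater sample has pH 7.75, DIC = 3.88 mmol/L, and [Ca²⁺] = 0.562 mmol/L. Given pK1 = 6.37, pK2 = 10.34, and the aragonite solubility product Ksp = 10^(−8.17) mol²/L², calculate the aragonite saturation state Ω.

Ω = 0.794

α₂ = 1 / (1 + [H⁺]/K2 + [H⁺]²/(K1K2)) = 1 / (1 + 10^+2.59 + 10^+1.21)
   = 1 / (1 + 389.05 + 16.218) = 1/406.26 = 0.002461
[CO3²⁻] = α₂ × DIC = 0.002461 × 3.88 = 0.009550 mmol/L = 9.550 μmol/L
Ksp = 10^(−8.17) = 6.761×10^-9
Ω = [Ca²⁺][CO3²⁻]/Ksp = (0.562×10^-3)(9.550×10^-6) / 6.761×10^-9 = 0.794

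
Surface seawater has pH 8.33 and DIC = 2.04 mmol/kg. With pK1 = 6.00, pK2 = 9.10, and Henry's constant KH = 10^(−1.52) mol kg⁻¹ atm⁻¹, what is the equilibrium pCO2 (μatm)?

pCO2 = 269 μatm

α₀ = 1 / (1 + K1/[H⁺] + K1K2/[H⁺]²) = 1 / (1 + 10^+2.33 + 10^+1.56)
   = 1 / (1 + 213.80 + 36.308) = 1/251.10 = 0.003982
[CO2*] = α₀ × DIC = 0.003982 × 2.04 = 0.008124 mmol/kg = 8.124 μmol/kg
pCO2 = [CO2*]/KH = 8.124×10^-6 / 3.020×10^-2 = 269 μatm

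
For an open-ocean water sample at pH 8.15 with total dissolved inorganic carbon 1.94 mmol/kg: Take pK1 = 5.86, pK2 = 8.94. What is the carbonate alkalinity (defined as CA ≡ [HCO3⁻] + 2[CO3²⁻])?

CA = 2.20 mmol/kg

CA = [HCO3⁻] + 2[CO3²⁻] = (α₁ + 2α₂)·DIC
At pH 8.15: [H⁺]/K1 = 10^-2.29 = 0.0051286, K2/[H⁺] = 10^-0.79 = 0.16218
α₁ = 1/(1 + 0.0051286 + 0.16218) = 1/1.1673 = 0.8567; α₂ = α₁·K2/[H⁺] = 0.1389
α₁ + 2α₂ = 1.1345
CA = 1.1345 × 1.94 = 2.20 mmol/kg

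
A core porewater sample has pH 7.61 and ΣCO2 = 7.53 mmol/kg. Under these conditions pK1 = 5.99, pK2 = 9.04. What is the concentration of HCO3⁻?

[HCO3⁻] = 7.10 mmol/kg

α₁ = 1 / (1 + [H⁺]/K1 + K2/[H⁺]) = 1 / (1 + 10^-1.62 + 10^-1.43)
   = 1 / (1 + 0.023988 + 0.037154) = 1/1.0611 = 0.9424
[HCO3⁻] = α₁ × DIC = 0.9424 × 7.53 = 7.10 mmol/kg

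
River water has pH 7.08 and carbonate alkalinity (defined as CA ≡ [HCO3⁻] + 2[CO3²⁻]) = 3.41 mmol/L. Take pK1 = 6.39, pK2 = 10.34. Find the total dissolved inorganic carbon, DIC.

DIC = 4.10 mmol/L

CA = [HCO3⁻] + 2[CO3²⁻] = (α₁ + 2α₂)·DIC
At pH 7.08: [H⁺]/K1 = 10^-0.69 = 0.20417, K2/[H⁺] = 10^-3.26 = 0.00054954
α₁ = 1/(1 + 0.20417 + 0.00054954) = 1/1.2047 = 0.8301; α₂ = α₁·K2/[H⁺] = 0.0004562
α₁ + 2α₂ = 0.8310
DIC = CA / (α₁ + 2α₂) = 3.41 / 0.8310 = 4.10 mmol/L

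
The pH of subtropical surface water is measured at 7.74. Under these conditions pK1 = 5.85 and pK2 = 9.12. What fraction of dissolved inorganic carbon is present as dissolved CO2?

α₀ = 1 / (1 + K1/[H⁺] + K1K2/[H⁺]²) = 1 / (1 + 10^+1.89 + 10^+0.51)
   = 1 / (1 + 77.625 + 3.2359) = 1/81.861 = 0.01222

α₀ = 0.0122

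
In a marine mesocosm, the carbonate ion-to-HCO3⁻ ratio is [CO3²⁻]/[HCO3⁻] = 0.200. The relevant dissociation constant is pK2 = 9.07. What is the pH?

pH = 8.37

From K2 = [H⁺][CO3²⁻]/[HCO3⁻]:  pH = pK2 + log₁₀([CO3²⁻]/[HCO3⁻])
log₁₀(0.200) = -0.699
pH = 9.07 + (-0.699) = 8.37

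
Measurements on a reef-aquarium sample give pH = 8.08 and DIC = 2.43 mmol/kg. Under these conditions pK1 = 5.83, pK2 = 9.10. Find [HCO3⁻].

[HCO3⁻] = 2.21 mmol/kg

α₁ = 1 / (1 + [H⁺]/K1 + K2/[H⁺]) = 1 / (1 + 10^-2.25 + 10^-1.02)
   = 1 / (1 + 0.0056234 + 0.095499) = 1/1.1011 = 0.9082
[HCO3⁻] = α₁ × DIC = 0.9082 × 2.43 = 2.21 mmol/kg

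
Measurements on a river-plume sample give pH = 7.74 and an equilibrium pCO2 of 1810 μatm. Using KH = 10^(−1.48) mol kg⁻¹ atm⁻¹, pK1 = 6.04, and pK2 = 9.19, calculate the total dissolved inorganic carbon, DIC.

DIC = 3.17 mmol/kg

[CO2*] = KH · pCO2 = 10^(−1.48) × 1810×10^-6 = 5.993×10^-5 mol/kg
α₀ = 1/(1 + K1/[H⁺] + K1K2/[H⁺]²) = 1/(1 + 10^+1.70 + 10^+0.25) = 0.01890
DIC = [CO2*]/α₀ = 5.993×10^-5 / 0.01890 = 3.17 mmol/kg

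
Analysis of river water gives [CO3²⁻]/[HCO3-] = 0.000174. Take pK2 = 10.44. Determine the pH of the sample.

pH = 6.68

From K2 = [H⁺][CO3²⁻]/[HCO3-]:  pH = pK2 + log₁₀([CO3²⁻]/[HCO3-])
log₁₀(0.000174) = -3.759
pH = 10.44 + (-3.759) = 6.68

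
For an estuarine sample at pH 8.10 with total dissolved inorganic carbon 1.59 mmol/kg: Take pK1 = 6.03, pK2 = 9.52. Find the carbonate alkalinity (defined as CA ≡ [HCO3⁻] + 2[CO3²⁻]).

CA = 1.63 mmol/kg

CA = [HCO3⁻] + 2[CO3²⁻] = (α₁ + 2α₂)·DIC
At pH 8.10: [H⁺]/K1 = 10^-2.07 = 0.0085114, K2/[H⁺] = 10^-1.42 = 0.038019
α₁ = 1/(1 + 0.0085114 + 0.038019) = 1/1.0465 = 0.9555; α₂ = α₁·K2/[H⁺] = 0.03633
α₁ + 2α₂ = 1.0282
CA = 1.0282 × 1.59 = 1.63 mmol/kg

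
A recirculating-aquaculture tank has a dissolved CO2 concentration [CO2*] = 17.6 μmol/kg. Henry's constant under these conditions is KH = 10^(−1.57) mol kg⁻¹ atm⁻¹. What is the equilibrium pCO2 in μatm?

pCO2 = 654 μatm

KH = 10^(−1.57) = 2.692×10^-2 mol kg⁻¹ atm⁻¹
pCO2 = [CO2*]/KH = 17.6×10^-6 / 2.692×10^-2 = 6.54×10^-4 atm = 654 μatm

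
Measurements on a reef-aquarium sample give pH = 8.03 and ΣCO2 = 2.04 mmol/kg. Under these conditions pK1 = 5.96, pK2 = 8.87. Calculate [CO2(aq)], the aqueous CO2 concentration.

[CO2*] = 15.1 μmol/kg

α₀ = 1 / (1 + K1/[H⁺] + K1K2/[H⁺]²) = 1 / (1 + 10^+2.07 + 10^+1.23)
   = 1 / (1 + 117.49 + 16.982) = 1/135.47 = 0.007382
[CO2*] = α₀ × DIC = 0.007382 × 2.04 = 0.0151 mmol/kg = 15.1 μmol/kg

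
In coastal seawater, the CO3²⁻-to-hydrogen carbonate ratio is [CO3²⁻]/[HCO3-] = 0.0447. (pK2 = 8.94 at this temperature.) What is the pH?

From K2 = [H⁺][CO3²⁻]/[HCO3-]:  pH = pK2 + log₁₀([CO3²⁻]/[HCO3-])
log₁₀(0.0447) = -1.350
pH = 8.94 + (-1.350) = 7.59

pH = 7.59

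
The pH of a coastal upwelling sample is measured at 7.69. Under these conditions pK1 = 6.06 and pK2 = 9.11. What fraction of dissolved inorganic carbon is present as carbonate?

α₂ = 1 / (1 + [H⁺]/K2 + [H⁺]²/(K1K2)) = 1 / (1 + 10^+1.42 + 10^-0.21)
   = 1 / (1 + 26.303 + 0.61660) = 1/27.919 = 0.03582

α₂ = 0.0358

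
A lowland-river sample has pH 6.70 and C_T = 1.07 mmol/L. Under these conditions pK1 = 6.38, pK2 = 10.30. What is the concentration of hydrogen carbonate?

[HCO3⁻] = 0.724 mmol/L

α₁ = 1 / (1 + [H⁺]/K1 + K2/[H⁺]) = 1 / (1 + 10^-0.32 + 10^-3.60)
   = 1 / (1 + 0.47863 + 0.00025119) = 1/1.4789 = 0.6762
[HCO3⁻] = α₁ × DIC = 0.6762 × 1.07 = 0.724 mmol/L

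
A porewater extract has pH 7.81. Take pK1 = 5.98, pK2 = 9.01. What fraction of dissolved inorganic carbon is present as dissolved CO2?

α₀ = 1 / (1 + K1/[H⁺] + K1K2/[H⁺]²) = 1 / (1 + 10^+1.83 + 10^+0.63)
   = 1 / (1 + 67.608 + 4.2658) = 1/72.874 = 0.01372

α₀ = 0.0137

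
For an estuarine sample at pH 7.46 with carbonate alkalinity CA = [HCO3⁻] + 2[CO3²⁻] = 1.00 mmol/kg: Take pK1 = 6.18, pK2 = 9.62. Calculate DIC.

DIC = 1.04 mmol/kg

CA = [HCO3⁻] + 2[CO3²⁻] = (α₁ + 2α₂)·DIC
At pH 7.46: [H⁺]/K1 = 10^-1.28 = 0.052481, K2/[H⁺] = 10^-2.16 = 0.0069183
α₁ = 1/(1 + 0.052481 + 0.0069183) = 1/1.0594 = 0.9439; α₂ = α₁·K2/[H⁺] = 0.006530
α₁ + 2α₂ = 0.9570
DIC = CA / (α₁ + 2α₂) = 1.00 / 0.9570 = 1.04 mmol/kg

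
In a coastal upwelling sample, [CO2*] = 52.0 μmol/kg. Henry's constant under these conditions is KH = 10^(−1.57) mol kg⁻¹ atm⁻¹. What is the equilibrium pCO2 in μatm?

KH = 10^(−1.57) = 2.692×10^-2 mol kg⁻¹ atm⁻¹
pCO2 = [CO2*]/KH = 52.0×10^-6 / 2.692×10^-2 = 1.93×10^-3 atm = 1930 μatm

pCO2 = 1930 μatm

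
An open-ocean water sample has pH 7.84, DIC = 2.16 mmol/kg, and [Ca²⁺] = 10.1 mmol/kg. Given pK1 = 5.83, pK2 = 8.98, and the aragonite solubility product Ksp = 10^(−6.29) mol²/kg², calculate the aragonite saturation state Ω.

α₂ = 1 / (1 + [H⁺]/K2 + [H⁺]²/(K1K2)) = 1 / (1 + 10^+1.14 + 10^-0.87)
   = 1 / (1 + 13.804 + 0.13490) = 1/14.939 = 0.06694
[CO3²⁻] = α₂ × DIC = 0.06694 × 2.16 = 0.1446 mmol/kg
Ksp = 10^(−6.29) = 5.129×10^-7
Ω = [Ca²⁺][CO3²⁻]/Ksp = (10.1×10^-3)(1.446×10^-4) / 5.129×10^-7 = 2.85

Ω = 2.85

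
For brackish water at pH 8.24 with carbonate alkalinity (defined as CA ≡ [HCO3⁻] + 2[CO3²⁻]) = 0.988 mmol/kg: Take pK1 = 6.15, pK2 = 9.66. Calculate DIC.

DIC = 0.961 mmol/kg

CA = [HCO3⁻] + 2[CO3²⁻] = (α₁ + 2α₂)·DIC
At pH 8.24: [H⁺]/K1 = 10^-2.09 = 0.0081283, K2/[H⁺] = 10^-1.42 = 0.038019
α₁ = 1/(1 + 0.0081283 + 0.038019) = 1/1.0461 = 0.9559; α₂ = α₁·K2/[H⁺] = 0.03634
α₁ + 2α₂ = 1.0286
DIC = CA / (α₁ + 2α₂) = 0.988 / 1.0286 = 0.961 mmol/kg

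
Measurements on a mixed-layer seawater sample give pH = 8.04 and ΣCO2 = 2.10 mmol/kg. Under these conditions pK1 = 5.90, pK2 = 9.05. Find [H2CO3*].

α₀ = 1 / (1 + K1/[H⁺] + K1K2/[H⁺]²) = 1 / (1 + 10^+2.14 + 10^+1.13)
   = 1 / (1 + 138.04 + 13.490) = 1/152.53 = 0.006556
[CO2*] = α₀ × DIC = 0.006556 × 2.10 = 0.0138 mmol/kg = 13.8 μmol/kg

[CO2*] = 13.8 μmol/kg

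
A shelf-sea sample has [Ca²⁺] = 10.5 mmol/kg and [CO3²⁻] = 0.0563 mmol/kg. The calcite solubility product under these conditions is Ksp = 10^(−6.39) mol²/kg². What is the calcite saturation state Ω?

Ksp = 10^(−6.39) = 4.074×10^-7
Ω = [Ca²⁺][CO3²⁻]/Ksp = (10.5×10^-3)(0.0563×10^-3) / 4.074×10^-7 = 1.45

Ω = 1.45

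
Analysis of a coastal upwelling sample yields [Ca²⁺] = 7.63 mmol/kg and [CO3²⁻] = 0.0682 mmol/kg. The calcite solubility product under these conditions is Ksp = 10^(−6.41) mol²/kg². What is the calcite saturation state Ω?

Ω = 1.34

Ksp = 10^(−6.41) = 3.890×10^-7
Ω = [Ca²⁺][CO3²⁻]/Ksp = (7.63×10^-3)(0.0682×10^-3) / 3.890×10^-7 = 1.34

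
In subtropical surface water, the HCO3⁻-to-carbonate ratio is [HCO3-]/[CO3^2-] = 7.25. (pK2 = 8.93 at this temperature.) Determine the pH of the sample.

pH = 8.07

From K2 = [H⁺][CO3^2-]/[HCO3-]:  pH = pK2 − log₁₀([HCO3-]/[CO3^2-])
log₁₀(7.25) = +0.860
pH = 8.93 − (+0.860) = 8.07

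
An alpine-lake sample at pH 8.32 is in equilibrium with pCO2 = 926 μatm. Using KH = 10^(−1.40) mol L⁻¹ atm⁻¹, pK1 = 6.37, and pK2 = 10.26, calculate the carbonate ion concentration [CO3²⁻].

[CO3²⁻] = 0.0377 mmol/L

[CO2*] = KH · pCO2 = 10^(−1.40) × 926×10^-6 = 3.686×10^-5 mol/L
α₀ = 1/(1 + K1/[H⁺] + K1K2/[H⁺]²) = 1/(1 + 10^+1.95 + 10^+0.01) = 0.01097
DIC = [CO2*]/α₀ = 3.686×10^-5 / 0.01097 = 3.360 mmol/L
[CO3²⁻] = α₂·DIC; α₂ = 0.01123, so [CO3²⁻] = 0.01123 × 3.360 = 0.0377 mmol/L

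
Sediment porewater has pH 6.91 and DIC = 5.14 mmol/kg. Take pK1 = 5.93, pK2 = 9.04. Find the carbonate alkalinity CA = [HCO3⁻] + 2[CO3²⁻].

CA = [HCO3⁻] + 2[CO3²⁻] = (α₁ + 2α₂)·DIC
At pH 6.91: [H⁺]/K1 = 10^-0.98 = 0.10471, K2/[H⁺] = 10^-2.13 = 0.0074131
α₁ = 1/(1 + 0.10471 + 0.0074131) = 1/1.1121 = 0.8992; α₂ = α₁·K2/[H⁺] = 0.006666
α₁ + 2α₂ = 0.9125
CA = 0.9125 × 5.14 = 4.69 mmol/kg

CA = 4.69 mmol/kg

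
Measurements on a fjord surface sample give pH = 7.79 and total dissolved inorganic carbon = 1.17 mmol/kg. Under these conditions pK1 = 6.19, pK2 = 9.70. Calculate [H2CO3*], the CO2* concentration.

α₀ = 1 / (1 + K1/[H⁺] + K1K2/[H⁺]²) = 1 / (1 + 10^+1.60 + 10^-0.31)
   = 1 / (1 + 39.811 + 0.48978) = 1/41.300 = 0.02421
[CO2*] = α₀ × DIC = 0.02421 × 1.17 = 0.0283 mmol/kg

[CO2*] = 0.0283 mmol/kg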